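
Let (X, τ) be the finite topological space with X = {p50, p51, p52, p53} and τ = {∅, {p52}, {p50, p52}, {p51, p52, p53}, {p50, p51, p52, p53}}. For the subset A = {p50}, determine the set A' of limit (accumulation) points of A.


A' = ∅

For each x ∈ X, list the open sets U ∈ τ with x ∈ U, then check whether U ∩ (A ∖ {x}) ≠ ∅ for every such U.
  x = p50: open {p50, p52} ∋ x has {p50, p52} ∩ (A ∖ {p50}) = ∅, so x is NOT a limit point.
  x = p51: open {p51, p52, p53} ∋ x has {p51, p52, p53} ∩ (A ∖ {p51}) = ∅, so x is NOT a limit point.
  x = p52: open {p52} ∋ x has {p52} ∩ (A ∖ {p52}) = ∅, so x is NOT a limit point.
  x = p53: open {p51, p52, p53} ∋ x has {p51, p52, p53} ∩ (A ∖ {p53}) = ∅, so x is NOT a limit point.
Collecting: A' = ∅.


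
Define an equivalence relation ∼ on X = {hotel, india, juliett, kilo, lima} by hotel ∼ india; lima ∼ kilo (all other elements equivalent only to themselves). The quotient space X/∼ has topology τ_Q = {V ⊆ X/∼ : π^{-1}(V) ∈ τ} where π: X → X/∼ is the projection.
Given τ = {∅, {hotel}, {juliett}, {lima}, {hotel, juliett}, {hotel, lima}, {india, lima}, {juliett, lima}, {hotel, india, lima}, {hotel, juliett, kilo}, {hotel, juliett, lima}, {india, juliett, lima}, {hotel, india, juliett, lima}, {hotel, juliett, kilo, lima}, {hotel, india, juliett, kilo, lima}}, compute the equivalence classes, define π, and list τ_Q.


X/∼ = {[hotel=india], [juliett], [kilo=lima]}; |τ_Q| = 3.

Equivalence classes: [hotel=india], [juliett], [kilo=lima].
Quotient map π: X → X/∼ sends hotel ↦ [hotel=india], india ↦ [hotel=india], juliett ↦ [juliett], kilo ↦ [kilo=lima], lima ↦ [kilo=lima].
For each subset V ⊆ X/∼, compute π^{-1}(V) ⊆ X and check whether π^{-1}(V) ∈ τ. V is open in τ_Q iff π^{-1}(V) ∈ τ.
  V = {}: π^{-1}(V) = ∅ ∈ τ ✓.
  V = {[hotel=india]}: π^{-1}(V) = {hotel, india} ∉ τ ✗.
  V = {[juliett]}: π^{-1}(V) = {juliett} ∈ τ ✓.
  V = {[hotel=india], [juliett]}: π^{-1}(V) = {hotel, india, juliett} ∉ τ ✗.
  V = {[kilo=lima]}: π^{-1}(V) = {kilo, lima} ∉ τ ✗.
  V = {[hotel=india], [kilo=lima]}: π^{-1}(V) = {hotel, india, kilo, lima} ∉ τ ✗.
  V = {[juliett], [kilo=lima]}: π^{-1}(V) = {juliett, kilo, lima} ∉ τ ✗.
  V = {[hotel=india], [juliett], [kilo=lima]}: π^{-1}(V) = {hotel, india, juliett, kilo, lima} ∈ τ ✓.
Open sets in the quotient: τ_Q = {{}, {[juliett]}, {[hotel=india], [juliett], [kilo=lima]}} (3 elements).


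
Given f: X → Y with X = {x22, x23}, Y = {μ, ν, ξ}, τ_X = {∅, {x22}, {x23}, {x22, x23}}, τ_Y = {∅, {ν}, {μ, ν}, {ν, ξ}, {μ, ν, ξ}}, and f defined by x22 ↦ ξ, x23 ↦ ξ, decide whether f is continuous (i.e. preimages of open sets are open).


f IS continuous.

Compute f^{-1}(U) for each U ∈ τ_Y:
  U = ∅: f^{-1}(U) = ∅ ∈ τ_X ✓.
  U = {ν}: f^{-1}(U) = ∅ ∈ τ_X ✓.
  U = {μ, ν}: f^{-1}(U) = ∅ ∈ τ_X ✓.
  U = {ν, ξ}: f^{-1}(U) = {x22, x23} ∈ τ_X ✓.
  U = {μ, ν, ξ}: f^{-1}(U) = {x22, x23} ∈ τ_X ✓.
Every preimage lies in τ_X, so f IS continuous.


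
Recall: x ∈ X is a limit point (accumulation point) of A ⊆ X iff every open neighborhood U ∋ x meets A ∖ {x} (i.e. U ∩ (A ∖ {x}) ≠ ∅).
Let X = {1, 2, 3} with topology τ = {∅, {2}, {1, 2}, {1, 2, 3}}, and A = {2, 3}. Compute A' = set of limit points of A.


A' = {1, 3}

For each x ∈ X, list the open sets U ∈ τ with x ∈ U, then check whether U ∩ (A ∖ {x}) ≠ ∅ for every such U.
  x = 1: opens ∋ x are {1, 2}, {1, 2, 3}; each meets A ∖ {1}, so x IS a limit point.
  x = 2: open {2} ∋ x has {2} ∩ (A ∖ {2}) = ∅, so x is NOT a limit point.
  x = 3: opens ∋ x are {1, 2, 3}; each meets A ∖ {3}, so x IS a limit point.
Collecting: A' = {1, 3}.


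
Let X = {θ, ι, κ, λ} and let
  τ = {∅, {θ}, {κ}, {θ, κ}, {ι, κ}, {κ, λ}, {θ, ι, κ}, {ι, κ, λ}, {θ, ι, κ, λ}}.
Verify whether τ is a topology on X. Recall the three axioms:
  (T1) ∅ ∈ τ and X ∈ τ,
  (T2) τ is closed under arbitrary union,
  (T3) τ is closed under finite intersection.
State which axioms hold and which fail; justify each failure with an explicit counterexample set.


τ is NOT a topology on X.

Axiom (T1): ∅ ∈ τ? Yes; X ∈ τ? Yes.
Axiom (T2/T3): check pairwise unions and intersections of members of τ.
Counterexample for (T2): {θ} ∪ {κ, λ} = {θ, κ, λ} ∉ τ. Therefore τ is NOT a topology.


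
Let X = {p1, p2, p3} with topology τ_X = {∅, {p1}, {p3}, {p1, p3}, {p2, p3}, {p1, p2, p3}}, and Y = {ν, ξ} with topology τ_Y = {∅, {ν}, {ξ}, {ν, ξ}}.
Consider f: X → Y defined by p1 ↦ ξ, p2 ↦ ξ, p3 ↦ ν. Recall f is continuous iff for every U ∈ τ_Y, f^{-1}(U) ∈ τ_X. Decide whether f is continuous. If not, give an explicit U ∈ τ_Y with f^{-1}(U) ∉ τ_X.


f is NOT continuous.

Compute f^{-1}(U) for each U ∈ τ_Y:
  U = ∅: f^{-1}(U) = ∅ ∈ τ_X ✓.
  U = {ν}: f^{-1}(U) = {p3} ∈ τ_X ✓.
  U = {ξ}: f^{-1}(U) = {p1, p2} ∉ τ_X ✗.
  U = {ν, ξ}: f^{-1}(U) = {p1, p2, p3} ∈ τ_X ✓.
Found U = {ξ} with f^{-1}(U) = {p1, p2} not in τ_X. Therefore f is NOT continuous.


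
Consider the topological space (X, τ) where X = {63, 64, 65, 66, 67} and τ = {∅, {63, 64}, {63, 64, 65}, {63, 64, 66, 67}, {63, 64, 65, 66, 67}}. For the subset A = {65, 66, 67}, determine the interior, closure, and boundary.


int(A) = ∅, cl(A) = {65, 66, 67}, ∂A = {65, 66, 67}.

Closed sets in (X, τ) are complements of opens:
  closed(X, τ) = {∅, {65}, {66, 67}, {65, 66, 67}, {63, 64, 65, 66, 67}}.
int(A) = ⋃ {U ∈ τ : U ⊆ A}. Opens contained in A: ∅.
Taking the union of these: int(A) = ∅.
cl(A) = ⋂ {C closed : A ⊆ C}. Closed sets containing A: {65, 66, 67}, {63, 64, 65, 66, 67}.
Intersecting these: cl(A) = {65, 66, 67}.
∂A = cl(A) ∖ int(A) = {65, 66, 67} ∖ ∅ = {65, 66, 67}.


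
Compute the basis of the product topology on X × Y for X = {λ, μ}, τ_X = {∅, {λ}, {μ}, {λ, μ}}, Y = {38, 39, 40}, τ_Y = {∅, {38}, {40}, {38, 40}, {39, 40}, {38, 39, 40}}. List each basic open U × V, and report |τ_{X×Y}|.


Basis B = {∅ × ∅, {λ} × {38}, {λ} × {40}, {μ} × {38}, {μ} × {40}, {λ} × {38, 40}, {λ, μ} × {38}, {λ} × {39, 40}, {λ, μ} × {40}, {μ} × {38, 40}, {μ} × {39, 40}, {λ} × {38, 39, 40}, {μ} × {38, 39, 40}, {λ, μ} × {38, 40}, {λ, μ} × {39, 40}, {λ, μ} × {38, 39, 40}}; |τ_{X×Y}| = 36.

Enumerate products U × V with U ∈ τ_X, V ∈ τ_Y (deduplicated):
  ∅ × ∅ = {} (∅)
  {λ} × {38} = {(λ,38)}
  {λ} × {40} = {(λ,40)}
  {μ} × {38} = {(μ,38)}
  {μ} × {40} = {(μ,40)}
  {λ} × {38, 40} = {(λ,38), (λ,40)}
  {λ, μ} × {38} = {(λ,38), (μ,38)}
  {λ} × {39, 40} = {(λ,39), (λ,40)}
  {λ, μ} × {40} = {(λ,40), (μ,40)}
  {μ} × {38, 40} = {(μ,38), (μ,40)}
  {μ} × {39, 40} = {(μ,39), (μ,40)}
  {λ} × {38, 39, 40} = {(λ,38), (λ,39), (λ,40)}
  {μ} × {38, 39, 40} = {(μ,38), (μ,39), (μ,40)}
  {λ, μ} × {38, 40} = {(λ,38), (λ,40), (μ,38), (μ,40)}
  {λ, μ} × {39, 40} = {(λ,39), (λ,40), (μ,39), (μ,40)}
  {λ, μ} × {38, 39, 40} = {(λ,38), (λ,39), (λ,40), (μ,38), (μ,39), (μ,40)}
These 16 distinct sets form the basis B.
Close under arbitrary unions to get τ_{X×Y}; counting gives |τ_{X×Y}| = 36.


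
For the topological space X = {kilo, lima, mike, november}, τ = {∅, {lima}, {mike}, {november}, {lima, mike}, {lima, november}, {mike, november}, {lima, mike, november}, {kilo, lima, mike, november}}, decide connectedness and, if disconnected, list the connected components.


(X, τ) is connected.

Find clopen sets (U ∈ τ with X ∖ U ∈ τ):
  U = ∅, X ∖ U = {kilo, lima, mike, november} — both open, so U is clopen.
  U = {kilo, lima, mike, november}, X ∖ U = ∅ — both open, so U is clopen.
Only trivial clopens (∅ and X) exist, so (X, τ) is connected.
Compute connected components by grouping points that agree on all clopens:
  component: {kilo, lima, mike, november}


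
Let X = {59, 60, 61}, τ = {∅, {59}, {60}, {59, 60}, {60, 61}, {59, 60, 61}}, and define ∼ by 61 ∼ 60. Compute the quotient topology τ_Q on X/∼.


X/∼ = {[59], [60=61]}; |τ_Q| = 4.

Equivalence classes: [59], [60=61].
Quotient map π: X → X/∼ sends 59 ↦ [59], 60 ↦ [60=61], 61 ↦ [60=61].
For each subset V ⊆ X/∼, compute π^{-1}(V) ⊆ X and check whether π^{-1}(V) ∈ τ. V is open in τ_Q iff π^{-1}(V) ∈ τ.
  V = {}: π^{-1}(V) = ∅ ∈ τ ✓.
  V = {[59]}: π^{-1}(V) = {59} ∈ τ ✓.
  V = {[60=61]}: π^{-1}(V) = {60, 61} ∈ τ ✓.
  V = {[59], [60=61]}: π^{-1}(V) = {59, 60, 61} ∈ τ ✓.
Open sets in the quotient: τ_Q = {{}, {[59]}, {[60=61]}, {[59], [60=61]}} (4 elements).


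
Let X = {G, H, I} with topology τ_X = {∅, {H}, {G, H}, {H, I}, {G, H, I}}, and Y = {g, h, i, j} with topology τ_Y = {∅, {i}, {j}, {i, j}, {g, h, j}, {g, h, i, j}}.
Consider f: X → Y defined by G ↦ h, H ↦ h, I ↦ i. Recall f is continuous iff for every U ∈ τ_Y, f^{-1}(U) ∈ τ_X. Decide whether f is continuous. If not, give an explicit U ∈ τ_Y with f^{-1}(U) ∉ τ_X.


f is NOT continuous.

Compute f^{-1}(U) for each U ∈ τ_Y:
  U = ∅: f^{-1}(U) = ∅ ∈ τ_X ✓.
  U = {i}: f^{-1}(U) = {I} ∉ τ_X ✗.
  U = {j}: f^{-1}(U) = ∅ ∈ τ_X ✓.
  U = {i, j}: f^{-1}(U) = {I} ∉ τ_X ✗.
  U = {g, h, j}: f^{-1}(U) = {G, H} ∈ τ_X ✓.
  U = {g, h, i, j}: f^{-1}(U) = {G, H, I} ∈ τ_X ✓.
Found U = {i} with f^{-1}(U) = {I} not in τ_X. Therefore f is NOT continuous.


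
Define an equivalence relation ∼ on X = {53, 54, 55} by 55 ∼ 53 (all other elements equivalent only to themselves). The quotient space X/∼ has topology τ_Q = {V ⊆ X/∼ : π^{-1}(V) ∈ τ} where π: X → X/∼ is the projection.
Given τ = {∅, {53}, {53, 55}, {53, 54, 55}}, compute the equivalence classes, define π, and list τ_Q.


X/∼ = {[53=55], [54]}; |τ_Q| = 3.

Equivalence classes: [53=55], [54].
Quotient map π: X → X/∼ sends 53 ↦ [53=55], 54 ↦ [54], 55 ↦ [53=55].
For each subset V ⊆ X/∼, compute π^{-1}(V) ⊆ X and check whether π^{-1}(V) ∈ τ. V is open in τ_Q iff π^{-1}(V) ∈ τ.
  V = {}: π^{-1}(V) = ∅ ∈ τ ✓.
  V = {[53=55]}: π^{-1}(V) = {53, 55} ∈ τ ✓.
  V = {[54]}: π^{-1}(V) = {54} ∉ τ ✗.
  V = {[53=55], [54]}: π^{-1}(V) = {53, 54, 55} ∈ τ ✓.
Open sets in the quotient: τ_Q = {{}, {[53=55]}, {[53=55], [54]}} (3 elements).


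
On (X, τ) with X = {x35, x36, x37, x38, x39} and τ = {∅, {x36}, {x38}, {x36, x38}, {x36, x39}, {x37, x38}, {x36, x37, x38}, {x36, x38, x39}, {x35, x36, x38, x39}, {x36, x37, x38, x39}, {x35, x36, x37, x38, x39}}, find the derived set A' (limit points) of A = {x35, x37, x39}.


A' = {x35}

For each x ∈ X, list the open sets U ∈ τ with x ∈ U, then check whether U ∩ (A ∖ {x}) ≠ ∅ for every such U.
  x = x35: opens ∋ x are {x35, x36, x38, x39}, {x35, x36, x37, x38, x39}; each meets A ∖ {x35}, so x IS a limit point.
  x = x36: open {x36} ∋ x has {x36} ∩ (A ∖ {x36}) = ∅, so x is NOT a limit point.
  x = x37: open {x37, x38} ∋ x has {x37, x38} ∩ (A ∖ {x37}) = ∅, so x is NOT a limit point.
  x = x38: open {x38} ∋ x has {x38} ∩ (A ∖ {x38}) = ∅, so x is NOT a limit point.
  x = x39: open {x36, x39} ∋ x has {x36, x39} ∩ (A ∖ {x39}) = ∅, so x is NOT a limit point.
Collecting: A' = {x35}.


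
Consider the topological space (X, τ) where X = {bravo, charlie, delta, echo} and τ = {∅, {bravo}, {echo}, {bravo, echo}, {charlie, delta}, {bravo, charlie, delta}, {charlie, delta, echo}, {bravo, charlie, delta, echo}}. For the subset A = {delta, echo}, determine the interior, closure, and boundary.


int(A) = {echo}, cl(A) = {charlie, delta, echo}, ∂A = {charlie, delta}.

Closed sets in (X, τ) are complements of opens:
  closed(X, τ) = {∅, {bravo}, {echo}, {bravo, echo}, {charlie, delta}, {bravo, charlie, delta}, {charlie, delta, echo}, {bravo, charlie, delta, echo}}.
int(A) = ⋃ {U ∈ τ : U ⊆ A}. Opens contained in A: ∅, {echo}.
Taking the union of these: int(A) = {echo}.
cl(A) = ⋂ {C closed : A ⊆ C}. Closed sets containing A: {charlie, delta, echo}, {bravo, charlie, delta, echo}.
Intersecting these: cl(A) = {charlie, delta, echo}.
∂A = cl(A) ∖ int(A) = {charlie, delta, echo} ∖ {echo} = {charlie, delta}.


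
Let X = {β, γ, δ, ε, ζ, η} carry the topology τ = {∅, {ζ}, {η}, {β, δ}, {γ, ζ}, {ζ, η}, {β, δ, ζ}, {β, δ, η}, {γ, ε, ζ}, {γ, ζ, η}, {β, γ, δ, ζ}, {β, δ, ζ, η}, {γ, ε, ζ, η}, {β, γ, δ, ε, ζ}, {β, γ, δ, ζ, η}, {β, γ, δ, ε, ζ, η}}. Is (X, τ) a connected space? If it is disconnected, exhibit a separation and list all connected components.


(X, τ) is disconnected; components = [{η}, {β, δ}, {γ, ε, ζ}].

Find clopen sets (U ∈ τ with X ∖ U ∈ τ):
  U = ∅, X ∖ U = {β, γ, δ, ε, ζ, η} — both open, so U is clopen.
  U = {η}, X ∖ U = {β, γ, δ, ε, ζ} — both open, so U is clopen.
  U = {β, δ}, X ∖ U = {γ, ε, ζ, η} — both open, so U is clopen.
  U = {β, δ, η}, X ∖ U = {γ, ε, ζ} — both open, so U is clopen.
  U = {γ, ε, ζ}, X ∖ U = {β, δ, η} — both open, so U is clopen.
  U = {γ, ε, ζ, η}, X ∖ U = {β, δ} — both open, so U is clopen.
  U = {β, γ, δ, ε, ζ}, X ∖ U = {η} — both open, so U is clopen.
  U = {β, γ, δ, ε, ζ, η}, X ∖ U = ∅ — both open, so U is clopen.
Nontrivial clopen(s) exist: e.g. {η}. So (X, τ) is disconnected.
Compute connected components by grouping points that agree on all clopens:
  component: {η}
  component: {β, δ}
  component: {γ, ε, ζ}


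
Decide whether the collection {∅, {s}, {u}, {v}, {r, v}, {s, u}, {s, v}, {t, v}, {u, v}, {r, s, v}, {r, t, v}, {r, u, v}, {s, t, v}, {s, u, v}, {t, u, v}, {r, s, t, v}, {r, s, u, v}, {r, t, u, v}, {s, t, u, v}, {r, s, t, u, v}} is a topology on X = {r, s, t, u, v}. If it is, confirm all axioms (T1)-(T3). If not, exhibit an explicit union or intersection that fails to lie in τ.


τ IS a topology on X.

Axiom (T1): ∅ ∈ τ? Yes; X ∈ τ? Yes.
Axiom (T2/T3): check pairwise unions and intersections of members of τ.
All pairwise intersections and unions checked — each lies in τ. Therefore τ satisfies (T1), (T2), (T3): it IS a topology on X.


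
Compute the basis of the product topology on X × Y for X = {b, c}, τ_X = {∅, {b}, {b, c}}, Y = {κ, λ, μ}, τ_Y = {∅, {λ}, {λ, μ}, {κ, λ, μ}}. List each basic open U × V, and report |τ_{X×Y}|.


Basis B = {∅ × ∅, {b} × {λ}, {b} × {λ, μ}, {b, c} × {λ}, {b} × {κ, λ, μ}, {b, c} × {λ, μ}, {b, c} × {κ, λ, μ}}; |τ_{X×Y}| = 10.

Enumerate products U × V with U ∈ τ_X, V ∈ τ_Y (deduplicated):
  ∅ × ∅ = {} (∅)
  {b} × {λ} = {(b,λ)}
  {b} × {λ, μ} = {(b,λ), (b,μ)}
  {b, c} × {λ} = {(b,λ), (c,λ)}
  {b} × {κ, λ, μ} = {(b,κ), (b,λ), (b,μ)}
  {b, c} × {λ, μ} = {(b,λ), (b,μ), (c,λ), (c,μ)}
  {b, c} × {κ, λ, μ} = {(b,κ), (b,λ), (b,μ), (c,κ), (c,λ), (c,μ)}
These 7 distinct sets form the basis B.
Close under arbitrary unions to get τ_{X×Y}; counting gives |τ_{X×Y}| = 10.


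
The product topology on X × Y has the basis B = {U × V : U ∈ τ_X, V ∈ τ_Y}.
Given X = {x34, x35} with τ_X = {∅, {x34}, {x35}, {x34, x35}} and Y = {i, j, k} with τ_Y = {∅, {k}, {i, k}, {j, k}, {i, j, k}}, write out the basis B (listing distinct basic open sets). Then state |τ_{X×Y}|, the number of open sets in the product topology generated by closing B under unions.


Basis B = {∅ × ∅, {x34} × {k}, {x35} × {k}, {x34} × {i, k}, {x34} × {j, k}, {x34, x35} × {k}, {x35} × {i, k}, {x35} × {j, k}, {x34} × {i, j, k}, {x35} × {i, j, k}, {x34, x35} × {i, k}, {x34, x35} × {j, k}, {x34, x35} × {i, j, k}}; |τ_{X×Y}| = 25.

Enumerate products U × V with U ∈ τ_X, V ∈ τ_Y (deduplicated):
  ∅ × ∅ = {} (∅)
  {x34} × {k} = {(x34,k)}
  {x35} × {k} = {(x35,k)}
  {x34} × {i, k} = {(x34,i), (x34,k)}
  {x34} × {j, k} = {(x34,j), (x34,k)}
  {x34, x35} × {k} = {(x34,k), (x35,k)}
  {x35} × {i, k} = {(x35,i), (x35,k)}
  {x35} × {j, k} = {(x35,j), (x35,k)}
  {x34} × {i, j, k} = {(x34,i), (x34,j), (x34,k)}
  {x35} × {i, j, k} = {(x35,i), (x35,j), (x35,k)}
  {x34, x35} × {i, k} = {(x34,i), (x34,k), (x35,i), (x35,k)}
  {x34, x35} × {j, k} = {(x34,j), (x34,k), (x35,j), (x35,k)}
  {x34, x35} × {i, j, k} = {(x34,i), (x34,j), (x34,k), (x35,i), (x35,j), (x35,k)}
These 13 distinct sets form the basis B.
Close under arbitrary unions to get τ_{X×Y}; counting gives |τ_{X×Y}| = 25.


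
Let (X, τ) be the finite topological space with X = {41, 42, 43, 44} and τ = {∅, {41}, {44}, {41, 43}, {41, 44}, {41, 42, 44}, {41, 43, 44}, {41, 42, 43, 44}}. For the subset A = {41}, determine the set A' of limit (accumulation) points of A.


A' = {42, 43}

For each x ∈ X, list the open sets U ∈ τ with x ∈ U, then check whether U ∩ (A ∖ {x}) ≠ ∅ for every such U.
  x = 41: open {41} ∋ x has {41} ∩ (A ∖ {41}) = ∅, so x is NOT a limit point.
  x = 42: opens ∋ x are {41, 42, 44}, {41, 42, 43, 44}; each meets A ∖ {42}, so x IS a limit point.
  x = 43: opens ∋ x are {41, 43}, {41, 43, 44}, {41, 42, 43, 44}; each meets A ∖ {43}, so x IS a limit point.
  x = 44: open {44} ∋ x has {44} ∩ (A ∖ {44}) = ∅, so x is NOT a limit point.
Collecting: A' = {42, 43}.


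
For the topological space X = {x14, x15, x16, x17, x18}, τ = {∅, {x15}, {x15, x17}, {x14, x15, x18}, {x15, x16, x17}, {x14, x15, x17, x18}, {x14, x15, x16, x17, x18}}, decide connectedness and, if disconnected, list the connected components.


(X, τ) is connected.

Find clopen sets (U ∈ τ with X ∖ U ∈ τ):
  U = ∅, X ∖ U = {x14, x15, x16, x17, x18} — both open, so U is clopen.
  U = {x14, x15, x16, x17, x18}, X ∖ U = ∅ — both open, so U is clopen.
Only trivial clopens (∅ and X) exist, so (X, τ) is connected.
Compute connected components by grouping points that agree on all clopens:
  component: {x14, x15, x16, x17, x18}


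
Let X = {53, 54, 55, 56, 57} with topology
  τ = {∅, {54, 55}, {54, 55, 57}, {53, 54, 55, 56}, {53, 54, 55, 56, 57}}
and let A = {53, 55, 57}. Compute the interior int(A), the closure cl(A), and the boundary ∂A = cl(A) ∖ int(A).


int(A) = ∅, cl(A) = {53, 54, 55, 56, 57}, ∂A = {53, 54, 55, 56, 57}.

Closed sets in (X, τ) are complements of opens:
  closed(X, τ) = {∅, {57}, {53, 56}, {53, 56, 57}, {53, 54, 55, 56, 57}}.
int(A) = ⋃ {U ∈ τ : U ⊆ A}. Opens contained in A: ∅.
Taking the union of these: int(A) = ∅.
cl(A) = ⋂ {C closed : A ⊆ C}. Closed sets containing A: {53, 54, 55, 56, 57}.
Intersecting these: cl(A) = {53, 54, 55, 56, 57}.
∂A = cl(A) ∖ int(A) = {53, 54, 55, 56, 57} ∖ ∅ = {53, 54, 55, 56, 57}.


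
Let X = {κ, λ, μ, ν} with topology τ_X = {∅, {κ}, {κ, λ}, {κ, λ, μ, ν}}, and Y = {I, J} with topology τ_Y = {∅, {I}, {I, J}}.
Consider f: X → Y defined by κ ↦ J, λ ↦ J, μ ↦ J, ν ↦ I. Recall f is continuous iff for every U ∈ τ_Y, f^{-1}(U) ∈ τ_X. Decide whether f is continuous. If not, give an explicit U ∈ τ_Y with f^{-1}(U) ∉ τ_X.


f is NOT continuous.

Compute f^{-1}(U) for each U ∈ τ_Y:
  U = ∅: f^{-1}(U) = ∅ ∈ τ_X ✓.
  U = {I}: f^{-1}(U) = {ν} ∉ τ_X ✗.
  U = {I, J}: f^{-1}(U) = {κ, λ, μ, ν} ∈ τ_X ✓.
Found U = {I} with f^{-1}(U) = {ν} not in τ_X. Therefore f is NOT continuous.


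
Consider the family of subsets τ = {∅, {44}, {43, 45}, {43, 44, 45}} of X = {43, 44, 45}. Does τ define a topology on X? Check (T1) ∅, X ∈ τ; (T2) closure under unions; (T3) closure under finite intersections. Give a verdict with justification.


τ IS a topology on X.

Axiom (T1): ∅ ∈ τ? Yes; X ∈ τ? Yes.
Axiom (T2/T3): check pairwise unions and intersections of members of τ.
All pairwise intersections and unions checked — each lies in τ. Therefore τ satisfies (T1), (T2), (T3): it IS a topology on X.


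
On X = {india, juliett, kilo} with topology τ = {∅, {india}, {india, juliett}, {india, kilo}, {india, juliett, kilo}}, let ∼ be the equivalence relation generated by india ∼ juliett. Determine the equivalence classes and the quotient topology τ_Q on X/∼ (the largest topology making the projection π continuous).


X/∼ = {[india=juliett], [kilo]}; |τ_Q| = 3.

Equivalence classes: [india=juliett], [kilo].
Quotient map π: X → X/∼ sends india ↦ [india=juliett], juliett ↦ [india=juliett], kilo ↦ [kilo].
For each subset V ⊆ X/∼, compute π^{-1}(V) ⊆ X and check whether π^{-1}(V) ∈ τ. V is open in τ_Q iff π^{-1}(V) ∈ τ.
  V = {}: π^{-1}(V) = ∅ ∈ τ ✓.
  V = {[india=juliett]}: π^{-1}(V) = {india, juliett} ∈ τ ✓.
  V = {[kilo]}: π^{-1}(V) = {kilo} ∉ τ ✗.
  V = {[india=juliett], [kilo]}: π^{-1}(V) = {india, juliett, kilo} ∈ τ ✓.
Open sets in the quotient: τ_Q = {{}, {[india=juliett]}, {[india=juliett], [kilo]}} (3 elements).


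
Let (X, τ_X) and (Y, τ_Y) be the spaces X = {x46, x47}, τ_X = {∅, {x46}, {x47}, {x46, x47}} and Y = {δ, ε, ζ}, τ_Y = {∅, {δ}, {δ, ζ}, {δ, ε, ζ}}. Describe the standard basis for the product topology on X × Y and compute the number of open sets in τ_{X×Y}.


Basis B = {∅ × ∅, {x46} × {δ}, {x47} × {δ}, {x46} × {δ, ζ}, {x46, x47} × {δ}, {x47} × {δ, ζ}, {x46} × {δ, ε, ζ}, {x47} × {δ, ε, ζ}, {x46, x47} × {δ, ζ}, {x46, x47} × {δ, ε, ζ}}; |τ_{X×Y}| = 16.

Enumerate products U × V with U ∈ τ_X, V ∈ τ_Y (deduplicated):
  ∅ × ∅ = {} (∅)
  {x46} × {δ} = {(x46,δ)}
  {x47} × {δ} = {(x47,δ)}
  {x46} × {δ, ζ} = {(x46,δ), (x46,ζ)}
  {x46, x47} × {δ} = {(x46,δ), (x47,δ)}
  {x47} × {δ, ζ} = {(x47,δ), (x47,ζ)}
  {x46} × {δ, ε, ζ} = {(x46,δ), (x46,ε), (x46,ζ)}
  {x47} × {δ, ε, ζ} = {(x47,δ), (x47,ε), (x47,ζ)}
  {x46, x47} × {δ, ζ} = {(x46,δ), (x46,ζ), (x47,δ), (x47,ζ)}
  {x46, x47} × {δ, ε, ζ} = {(x46,δ), (x46,ε), (x46,ζ), (x47,δ), (x47,ε), (x47,ζ)}
These 10 distinct sets form the basis B.
Close under arbitrary unions to get τ_{X×Y}; counting gives |τ_{X×Y}| = 16.


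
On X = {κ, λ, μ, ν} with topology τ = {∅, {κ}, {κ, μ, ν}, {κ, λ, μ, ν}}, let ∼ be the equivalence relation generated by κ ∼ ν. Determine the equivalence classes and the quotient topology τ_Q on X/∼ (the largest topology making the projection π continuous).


X/∼ = {[κ=ν], [λ], [μ]}; |τ_Q| = 3.

Equivalence classes: [κ=ν], [λ], [μ].
Quotient map π: X → X/∼ sends κ ↦ [κ=ν], λ ↦ [λ], μ ↦ [μ], ν ↦ [κ=ν].
For each subset V ⊆ X/∼, compute π^{-1}(V) ⊆ X and check whether π^{-1}(V) ∈ τ. V is open in τ_Q iff π^{-1}(V) ∈ τ.
  V = {}: π^{-1}(V) = ∅ ∈ τ ✓.
  V = {[κ=ν]}: π^{-1}(V) = {κ, ν} ∉ τ ✗.
  V = {[λ]}: π^{-1}(V) = {λ} ∉ τ ✗.
  V = {[κ=ν], [λ]}: π^{-1}(V) = {κ, λ, ν} ∉ τ ✗.
  V = {[μ]}: π^{-1}(V) = {μ} ∉ τ ✗.
  V = {[κ=ν], [μ]}: π^{-1}(V) = {κ, μ, ν} ∈ τ ✓.
  V = {[λ], [μ]}: π^{-1}(V) = {λ, μ} ∉ τ ✗.
  V = {[κ=ν], [λ], [μ]}: π^{-1}(V) = {κ, λ, μ, ν} ∈ τ ✓.
Open sets in the quotient: τ_Q = {{}, {[κ=ν], [μ]}, {[κ=ν], [λ], [μ]}} (3 elements).


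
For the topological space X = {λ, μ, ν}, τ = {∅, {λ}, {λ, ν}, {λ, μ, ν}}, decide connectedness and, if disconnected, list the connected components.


(X, τ) is connected.

Find clopen sets (U ∈ τ with X ∖ U ∈ τ):
  U = ∅, X ∖ U = {λ, μ, ν} — both open, so U is clopen.
  U = {λ, μ, ν}, X ∖ U = ∅ — both open, so U is clopen.
Only trivial clopens (∅ and X) exist, so (X, τ) is connected.
Compute connected components by grouping points that agree on all clopens:
  component: {λ, μ, ν}


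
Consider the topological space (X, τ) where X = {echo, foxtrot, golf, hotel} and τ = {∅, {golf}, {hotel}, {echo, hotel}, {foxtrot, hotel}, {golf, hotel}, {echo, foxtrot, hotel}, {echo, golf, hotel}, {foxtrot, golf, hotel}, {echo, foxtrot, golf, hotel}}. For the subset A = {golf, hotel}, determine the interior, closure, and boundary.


int(A) = {golf, hotel}, cl(A) = {echo, foxtrot, golf, hotel}, ∂A = {echo, foxtrot}.

Closed sets in (X, τ) are complements of opens:
  closed(X, τ) = {∅, {echo}, {foxtrot}, {golf}, {echo, foxtrot}, {echo, golf}, {foxtrot, golf}, {echo, foxtrot, golf}, {echo, foxtrot, hotel}, {echo, foxtrot, golf, hotel}}.
int(A) = ⋃ {U ∈ τ : U ⊆ A}. Opens contained in A: ∅, {golf}, {hotel}, {golf, hotel}.
Taking the union of these: int(A) = {golf, hotel}.
cl(A) = ⋂ {C closed : A ⊆ C}. Closed sets containing A: {echo, foxtrot, golf, hotel}.
Intersecting these: cl(A) = {echo, foxtrot, golf, hotel}.
∂A = cl(A) ∖ int(A) = {echo, foxtrot, golf, hotel} ∖ {golf, hotel} = {echo, foxtrot}.


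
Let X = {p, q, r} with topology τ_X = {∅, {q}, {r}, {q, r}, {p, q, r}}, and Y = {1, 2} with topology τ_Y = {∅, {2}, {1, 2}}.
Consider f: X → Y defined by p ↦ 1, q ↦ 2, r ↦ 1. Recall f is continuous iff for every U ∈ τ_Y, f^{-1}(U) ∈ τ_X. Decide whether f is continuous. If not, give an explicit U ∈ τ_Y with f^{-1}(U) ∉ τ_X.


f IS continuous.

Compute f^{-1}(U) for each U ∈ τ_Y:
  U = ∅: f^{-1}(U) = ∅ ∈ τ_X ✓.
  U = {2}: f^{-1}(U) = {q} ∈ τ_X ✓.
  U = {1, 2}: f^{-1}(U) = {p, q, r} ∈ τ_X ✓.
Every preimage lies in τ_X, so f IS continuous.


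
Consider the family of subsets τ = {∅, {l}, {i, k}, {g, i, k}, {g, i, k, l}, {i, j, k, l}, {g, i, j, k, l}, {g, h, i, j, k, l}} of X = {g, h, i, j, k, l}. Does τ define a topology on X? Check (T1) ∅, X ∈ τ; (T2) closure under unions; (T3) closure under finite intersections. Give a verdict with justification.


τ is NOT a topology on X.

Axiom (T1): ∅ ∈ τ? Yes; X ∈ τ? Yes.
Axiom (T2/T3): check pairwise unions and intersections of members of τ.
Counterexample for (T2): {l} ∪ {i, k} = {i, k, l} ∉ τ. Therefore τ is NOT a topology.


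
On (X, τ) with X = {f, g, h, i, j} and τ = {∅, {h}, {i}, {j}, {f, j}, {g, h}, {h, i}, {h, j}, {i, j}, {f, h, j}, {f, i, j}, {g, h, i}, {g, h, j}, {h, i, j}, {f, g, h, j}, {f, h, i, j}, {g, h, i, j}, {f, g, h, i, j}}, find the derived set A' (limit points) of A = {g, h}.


A' = {g}

For each x ∈ X, list the open sets U ∈ τ with x ∈ U, then check whether U ∩ (A ∖ {x}) ≠ ∅ for every such U.
  x = f: open {f, j} ∋ x has {f, j} ∩ (A ∖ {f}) = ∅, so x is NOT a limit point.
  x = g: opens ∋ x are {g, h}, {g, h, i}, {g, h, j}, {f, g, h, j}, {g, h, i, j}, {f, g, h, i, j}; each meets A ∖ {g}, so x IS a limit point.
  x = h: open {h} ∋ x has {h} ∩ (A ∖ {h}) = ∅, so x is NOT a limit point.
  x = i: open {i} ∋ x has {i} ∩ (A ∖ {i}) = ∅, so x is NOT a limit point.
  x = j: open {j} ∋ x has {j} ∩ (A ∖ {j}) = ∅, so x is NOT a limit point.
Collecting: A' = {g}.


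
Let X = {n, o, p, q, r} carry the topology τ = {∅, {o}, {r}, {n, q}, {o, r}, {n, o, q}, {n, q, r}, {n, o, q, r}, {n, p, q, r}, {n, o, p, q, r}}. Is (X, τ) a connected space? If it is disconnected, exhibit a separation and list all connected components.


(X, τ) is disconnected; components = [{o}, {n, p, q, r}].

Find clopen sets (U ∈ τ with X ∖ U ∈ τ):
  U = ∅, X ∖ U = {n, o, p, q, r} — both open, so U is clopen.
  U = {o}, X ∖ U = {n, p, q, r} — both open, so U is clopen.
  U = {n, p, q, r}, X ∖ U = {o} — both open, so U is clopen.
  U = {n, o, p, q, r}, X ∖ U = ∅ — both open, so U is clopen.
Nontrivial clopen(s) exist: e.g. {n, p, q, r}. So (X, τ) is disconnected.
Compute connected components by grouping points that agree on all clopens:
  component: {o}
  component: {n, p, q, r}


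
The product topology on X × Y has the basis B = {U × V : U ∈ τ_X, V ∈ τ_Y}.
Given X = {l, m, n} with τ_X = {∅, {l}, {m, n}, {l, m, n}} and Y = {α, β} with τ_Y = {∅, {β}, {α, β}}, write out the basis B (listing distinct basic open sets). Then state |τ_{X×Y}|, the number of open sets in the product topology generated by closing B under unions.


Basis B = {∅ × ∅, {l} × {β}, {l} × {α, β}, {m, n} × {β}, {l, m, n} × {β}, {m, n} × {α, β}, {l, m, n} × {α, β}}; |τ_{X×Y}| = 9.

Enumerate products U × V with U ∈ τ_X, V ∈ τ_Y (deduplicated):
  ∅ × ∅ = {} (∅)
  {l} × {β} = {(l,β)}
  {l} × {α, β} = {(l,α), (l,β)}
  {m, n} × {β} = {(m,β), (n,β)}
  {l, m, n} × {β} = {(l,β), (m,β), (n,β)}
  {m, n} × {α, β} = {(m,α), (m,β), (n,α), (n,β)}
  {l, m, n} × {α, β} = {(l,α), (l,β), (m,α), (m,β), (n,α), (n,β)}
These 7 distinct sets form the basis B.
Close under arbitrary unions to get τ_{X×Y}; counting gives |τ_{X×Y}| = 9.


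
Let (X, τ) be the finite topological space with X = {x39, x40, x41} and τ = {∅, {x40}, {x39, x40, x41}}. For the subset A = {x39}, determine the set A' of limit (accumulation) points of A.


A' = {x41}

For each x ∈ X, list the open sets U ∈ τ with x ∈ U, then check whether U ∩ (A ∖ {x}) ≠ ∅ for every such U.
  x = x39: open {x39, x40, x41} ∋ x has {x39, x40, x41} ∩ (A ∖ {x39}) = ∅, so x is NOT a limit point.
  x = x40: open {x40} ∋ x has {x40} ∩ (A ∖ {x40}) = ∅, so x is NOT a limit point.
  x = x41: opens ∋ x are {x39, x40, x41}; each meets A ∖ {x41}, so x IS a limit point.
Collecting: A' = {x41}.


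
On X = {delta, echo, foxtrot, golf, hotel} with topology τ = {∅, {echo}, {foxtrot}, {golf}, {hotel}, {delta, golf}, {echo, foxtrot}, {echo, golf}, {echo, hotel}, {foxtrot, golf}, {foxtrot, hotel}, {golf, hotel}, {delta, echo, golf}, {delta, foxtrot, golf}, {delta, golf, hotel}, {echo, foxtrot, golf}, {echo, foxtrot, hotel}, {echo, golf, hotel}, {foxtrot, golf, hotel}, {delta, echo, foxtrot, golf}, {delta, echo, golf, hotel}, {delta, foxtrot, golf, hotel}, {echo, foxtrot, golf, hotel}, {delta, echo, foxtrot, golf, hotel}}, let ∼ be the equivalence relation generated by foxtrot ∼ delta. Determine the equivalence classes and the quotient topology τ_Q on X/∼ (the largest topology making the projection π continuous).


X/∼ = {[delta=foxtrot], [echo], [golf], [hotel]}; |τ_Q| = 12.

Equivalence classes: [delta=foxtrot], [echo], [golf], [hotel].
Quotient map π: X → X/∼ sends delta ↦ [delta=foxtrot], echo ↦ [echo], foxtrot ↦ [delta=foxtrot], golf ↦ [golf], hotel ↦ [hotel].
For each subset V ⊆ X/∼, compute π^{-1}(V) ⊆ X and check whether π^{-1}(V) ∈ τ. V is open in τ_Q iff π^{-1}(V) ∈ τ.
  V = {}: π^{-1}(V) = ∅ ∈ τ ✓.
  V = {[delta=foxtrot]}: π^{-1}(V) = {delta, foxtrot} ∉ τ ✗.
  V = {[echo]}: π^{-1}(V) = {echo} ∈ τ ✓.
  V = {[delta=foxtrot], [echo]}: π^{-1}(V) = {delta, echo, foxtrot} ∉ τ ✗.
  V = {[golf]}: π^{-1}(V) = {golf} ∈ τ ✓.
  V = {[delta=foxtrot], [golf]}: π^{-1}(V) = {delta, foxtrot, golf} ∈ τ ✓.
  V = {[echo], [golf]}: π^{-1}(V) = {echo, golf} ∈ τ ✓.
  V = {[delta=foxtrot], [echo], [golf]}: π^{-1}(V) = {delta, echo, foxtrot, golf} ∈ τ ✓.
  V = {[hotel]}: π^{-1}(V) = {hotel} ∈ τ ✓.
  V = {[delta=foxtrot], [hotel]}: π^{-1}(V) = {delta, foxtrot, hotel} ∉ τ ✗.
  V = {[echo], [hotel]}: π^{-1}(V) = {echo, hotel} ∈ τ ✓.
  V = {[delta=foxtrot], [echo], [hotel]}: π^{-1}(V) = {delta, echo, foxtrot, hotel} ∉ τ ✗.
  V = {[golf], [hotel]}: π^{-1}(V) = {golf, hotel} ∈ τ ✓.
  V = {[delta=foxtrot], [golf], [hotel]}: π^{-1}(V) = {delta, foxtrot, golf, hotel} ∈ τ ✓.
  V = {[echo], [golf], [hotel]}: π^{-1}(V) = {echo, golf, hotel} ∈ τ ✓.
  V = {[delta=foxtrot], [echo], [golf], [hotel]}: π^{-1}(V) = {delta, echo, foxtrot, golf, hotel} ∈ τ ✓.
Open sets in the quotient: τ_Q = {{}, {[echo]}, {[golf]}, {[delta=foxtrot], [golf]}, {[echo], [golf]}, {[delta=foxtrot], [echo], [golf]}, {[hotel]}, {[echo], [hotel]}, {[golf], [hotel]}, {[delta=foxtrot], [golf], [hotel]}, {[echo], [golf], [hotel]}, {[delta=foxtrot], [echo], [golf], [hotel]}} (12 elements).


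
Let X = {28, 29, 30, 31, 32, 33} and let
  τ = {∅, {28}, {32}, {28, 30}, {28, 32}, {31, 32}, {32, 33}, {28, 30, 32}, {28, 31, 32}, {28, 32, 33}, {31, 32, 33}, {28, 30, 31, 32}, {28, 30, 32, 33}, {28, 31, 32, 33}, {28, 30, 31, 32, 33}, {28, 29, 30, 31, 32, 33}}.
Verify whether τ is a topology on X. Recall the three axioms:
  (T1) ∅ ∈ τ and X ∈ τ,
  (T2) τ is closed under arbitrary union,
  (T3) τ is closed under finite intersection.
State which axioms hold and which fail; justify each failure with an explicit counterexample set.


τ IS a topology on X.

Axiom (T1): ∅ ∈ τ? Yes; X ∈ τ? Yes.
Axiom (T2/T3): check pairwise unions and intersections of members of τ.
All pairwise intersections and unions checked — each lies in τ. Therefore τ satisfies (T1), (T2), (T3): it IS a topology on X.


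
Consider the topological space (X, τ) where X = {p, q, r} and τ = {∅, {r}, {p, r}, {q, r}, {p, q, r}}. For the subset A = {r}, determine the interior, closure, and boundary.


int(A) = {r}, cl(A) = {p, q, r}, ∂A = {p, q}.

Closed sets in (X, τ) are complements of opens:
  closed(X, τ) = {∅, {p}, {q}, {p, q}, {p, q, r}}.
int(A) = ⋃ {U ∈ τ : U ⊆ A}. Opens contained in A: ∅, {r}.
Taking the union of these: int(A) = {r}.
cl(A) = ⋂ {C closed : A ⊆ C}. Closed sets containing A: {p, q, r}.
Intersecting these: cl(A) = {p, q, r}.
∂A = cl(A) ∖ int(A) = {p, q, r} ∖ {r} = {p, q}.


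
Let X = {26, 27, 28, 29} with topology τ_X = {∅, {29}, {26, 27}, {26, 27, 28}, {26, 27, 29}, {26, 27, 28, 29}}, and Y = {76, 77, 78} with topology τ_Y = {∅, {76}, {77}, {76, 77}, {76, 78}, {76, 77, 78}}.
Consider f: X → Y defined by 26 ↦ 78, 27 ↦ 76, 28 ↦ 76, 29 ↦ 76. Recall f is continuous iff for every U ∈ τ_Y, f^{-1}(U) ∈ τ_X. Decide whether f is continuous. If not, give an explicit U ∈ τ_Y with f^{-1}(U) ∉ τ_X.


f is NOT continuous.

Compute f^{-1}(U) for each U ∈ τ_Y:
  U = ∅: f^{-1}(U) = ∅ ∈ τ_X ✓.
  U = {76}: f^{-1}(U) = {27, 28, 29} ∉ τ_X ✗.
  U = {77}: f^{-1}(U) = ∅ ∈ τ_X ✓.
  U = {76, 77}: f^{-1}(U) = {27, 28, 29} ∉ τ_X ✗.
  U = {76, 78}: f^{-1}(U) = {26, 27, 28, 29} ∈ τ_X ✓.
  U = {76, 77, 78}: f^{-1}(U) = {26, 27, 28, 29} ∈ τ_X ✓.
Found U = {76} with f^{-1}(U) = {27, 28, 29} not in τ_X. Therefore f is NOT continuous.


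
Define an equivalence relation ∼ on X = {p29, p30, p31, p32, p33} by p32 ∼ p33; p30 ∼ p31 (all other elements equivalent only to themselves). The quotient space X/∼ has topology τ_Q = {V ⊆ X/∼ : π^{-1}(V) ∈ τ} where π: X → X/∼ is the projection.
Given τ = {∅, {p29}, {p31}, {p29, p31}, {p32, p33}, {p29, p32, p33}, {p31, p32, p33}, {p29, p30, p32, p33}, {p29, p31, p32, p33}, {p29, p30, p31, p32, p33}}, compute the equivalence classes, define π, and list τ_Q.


X/∼ = {[p29], [p30=p31], [p32=p33]}; |τ_Q| = 5.

Equivalence classes: [p29], [p30=p31], [p32=p33].
Quotient map π: X → X/∼ sends p29 ↦ [p29], p30 ↦ [p30=p31], p31 ↦ [p30=p31], p32 ↦ [p32=p33], p33 ↦ [p32=p33].
For each subset V ⊆ X/∼, compute π^{-1}(V) ⊆ X and check whether π^{-1}(V) ∈ τ. V is open in τ_Q iff π^{-1}(V) ∈ τ.
  V = {}: π^{-1}(V) = ∅ ∈ τ ✓.
  V = {[p29]}: π^{-1}(V) = {p29} ∈ τ ✓.
  V = {[p30=p31]}: π^{-1}(V) = {p30, p31} ∉ τ ✗.
  V = {[p29], [p30=p31]}: π^{-1}(V) = {p29, p30, p31} ∉ τ ✗.
  V = {[p32=p33]}: π^{-1}(V) = {p32, p33} ∈ τ ✓.
  V = {[p29], [p32=p33]}: π^{-1}(V) = {p29, p32, p33} ∈ τ ✓.
  V = {[p30=p31], [p32=p33]}: π^{-1}(V) = {p30, p31, p32, p33} ∉ τ ✗.
  V = {[p29], [p30=p31], [p32=p33]}: π^{-1}(V) = {p29, p30, p31, p32, p33} ∈ τ ✓.
Open sets in the quotient: τ_Q = {{}, {[p29]}, {[p32=p33]}, {[p29], [p32=p33]}, {[p29], [p30=p31], [p32=p33]}} (5 elements).


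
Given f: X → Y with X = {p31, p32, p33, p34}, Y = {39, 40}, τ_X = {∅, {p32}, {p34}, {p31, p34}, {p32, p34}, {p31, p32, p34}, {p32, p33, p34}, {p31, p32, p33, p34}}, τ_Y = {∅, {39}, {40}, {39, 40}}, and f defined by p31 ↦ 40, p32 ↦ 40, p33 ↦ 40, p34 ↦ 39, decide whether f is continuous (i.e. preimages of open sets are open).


f is NOT continuous.

Compute f^{-1}(U) for each U ∈ τ_Y:
  U = ∅: f^{-1}(U) = ∅ ∈ τ_X ✓.
  U = {39}: f^{-1}(U) = {p34} ∈ τ_X ✓.
  U = {40}: f^{-1}(U) = {p31, p32, p33} ∉ τ_X ✗.
  U = {39, 40}: f^{-1}(U) = {p31, p32, p33, p34} ∈ τ_X ✓.
Found U = {40} with f^{-1}(U) = {p31, p32, p33} not in τ_X. Therefore f is NOT continuous.


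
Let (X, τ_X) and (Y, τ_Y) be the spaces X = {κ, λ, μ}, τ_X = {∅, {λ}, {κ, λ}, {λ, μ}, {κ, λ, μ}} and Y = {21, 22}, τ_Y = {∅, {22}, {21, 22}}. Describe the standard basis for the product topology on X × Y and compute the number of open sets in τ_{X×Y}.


Basis B = {∅ × ∅, {λ} × {22}, {κ, λ} × {22}, {λ} × {21, 22}, {λ, μ} × {22}, {κ, λ, μ} × {22}, {κ, λ} × {21, 22}, {λ, μ} × {21, 22}, {κ, λ, μ} × {21, 22}}; |τ_{X×Y}| = 14.

Enumerate products U × V with U ∈ τ_X, V ∈ τ_Y (deduplicated):
  ∅ × ∅ = {} (∅)
  {λ} × {22} = {(λ,22)}
  {κ, λ} × {22} = {(κ,22), (λ,22)}
  {λ} × {21, 22} = {(λ,21), (λ,22)}
  {λ, μ} × {22} = {(λ,22), (μ,22)}
  {κ, λ, μ} × {22} = {(κ,22), (λ,22), (μ,22)}
  {κ, λ} × {21, 22} = {(κ,21), (κ,22), (λ,21), (λ,22)}
  {λ, μ} × {21, 22} = {(λ,21), (λ,22), (μ,21), (μ,22)}
  {κ, λ, μ} × {21, 22} = {(κ,21), (κ,22), (λ,21), (λ,22), (μ,21), (μ,22)}
These 9 distinct sets form the basis B.
Close under arbitrary unions to get τ_{X×Y}; counting gives |τ_{X×Y}| = 14.


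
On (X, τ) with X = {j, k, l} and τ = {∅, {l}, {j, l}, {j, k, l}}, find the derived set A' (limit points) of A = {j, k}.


A' = {k}

For each x ∈ X, list the open sets U ∈ τ with x ∈ U, then check whether U ∩ (A ∖ {x}) ≠ ∅ for every such U.
  x = j: open {j, l} ∋ x has {j, l} ∩ (A ∖ {j}) = ∅, so x is NOT a limit point.
  x = k: opens ∋ x are {j, k, l}; each meets A ∖ {k}, so x IS a limit point.
  x = l: open {l} ∋ x has {l} ∩ (A ∖ {l}) = ∅, so x is NOT a limit point.
Collecting: A' = {k}.


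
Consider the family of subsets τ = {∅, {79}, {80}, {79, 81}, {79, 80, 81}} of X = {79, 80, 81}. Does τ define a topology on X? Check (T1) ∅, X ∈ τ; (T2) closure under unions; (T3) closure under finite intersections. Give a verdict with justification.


τ is NOT a topology on X.

Axiom (T1): ∅ ∈ τ? Yes; X ∈ τ? Yes.
Axiom (T2/T3): check pairwise unions and intersections of members of τ.
Counterexample for (T2): {79} ∪ {80} = {79, 80} ∉ τ. Therefore τ is NOT a topology.


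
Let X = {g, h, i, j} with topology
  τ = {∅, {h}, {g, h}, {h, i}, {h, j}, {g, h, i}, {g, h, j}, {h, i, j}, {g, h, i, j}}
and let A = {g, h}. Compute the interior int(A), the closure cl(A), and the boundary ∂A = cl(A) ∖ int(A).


int(A) = {g, h}, cl(A) = {g, h, i, j}, ∂A = {i, j}.

Closed sets in (X, τ) are complements of opens:
  closed(X, τ) = {∅, {g}, {i}, {j}, {g, i}, {g, j}, {i, j}, {g, i, j}, {g, h, i, j}}.
int(A) = ⋃ {U ∈ τ : U ⊆ A}. Opens contained in A: ∅, {h}, {g, h}.
Taking the union of these: int(A) = {g, h}.
cl(A) = ⋂ {C closed : A ⊆ C}. Closed sets containing A: {g, h, i, j}.
Intersecting these: cl(A) = {g, h, i, j}.
∂A = cl(A) ∖ int(A) = {g, h, i, j} ∖ {g, h} = {i, j}.


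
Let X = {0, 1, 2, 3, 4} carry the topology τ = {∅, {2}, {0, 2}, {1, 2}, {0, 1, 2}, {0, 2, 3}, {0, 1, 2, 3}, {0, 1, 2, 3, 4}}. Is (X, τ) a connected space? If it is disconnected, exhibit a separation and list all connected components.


(X, τ) is connected.

Find clopen sets (U ∈ τ with X ∖ U ∈ τ):
  U = ∅, X ∖ U = {0, 1, 2, 3, 4} — both open, so U is clopen.
  U = {0, 1, 2, 3, 4}, X ∖ U = ∅ — both open, so U is clopen.
Only trivial clopens (∅ and X) exist, so (X, τ) is connected.
Compute connected components by grouping points that agree on all clopens:
  component: {0, 1, 2, 3, 4}


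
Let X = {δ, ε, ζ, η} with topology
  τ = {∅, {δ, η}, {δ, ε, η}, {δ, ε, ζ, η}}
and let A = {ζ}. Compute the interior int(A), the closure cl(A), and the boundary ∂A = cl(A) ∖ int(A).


int(A) = ∅, cl(A) = {ζ}, ∂A = {ζ}.

Closed sets in (X, τ) are complements of opens:
  closed(X, τ) = {∅, {ζ}, {ε, ζ}, {δ, ε, ζ, η}}.
int(A) = ⋃ {U ∈ τ : U ⊆ A}. Opens contained in A: ∅.
Taking the union of these: int(A) = ∅.
cl(A) = ⋂ {C closed : A ⊆ C}. Closed sets containing A: {ζ}, {ε, ζ}, {δ, ε, ζ, η}.
Intersecting these: cl(A) = {ζ}.
∂A = cl(A) ∖ int(A) = {ζ} ∖ ∅ = {ζ}.
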